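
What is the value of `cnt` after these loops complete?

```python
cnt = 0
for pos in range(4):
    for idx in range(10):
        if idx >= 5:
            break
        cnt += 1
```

Inner breaks at 5, outer runs 4 times
`cnt` takes the values: 0 → 1 → 2 → 3 → 4 → 5 → 6 → 7 → 8 → 9 → 10 → 11 → 12 → 13 → 14 → 15 → 16 → 17 → 18 → 19 → 20

Answer: 20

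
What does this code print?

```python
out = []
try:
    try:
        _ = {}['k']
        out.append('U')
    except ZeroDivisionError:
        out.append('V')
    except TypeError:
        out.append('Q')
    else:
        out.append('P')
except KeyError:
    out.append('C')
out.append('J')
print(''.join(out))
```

Execution trace: 'C' (outer except KeyError) → 'J' (after the try/except). Output: CJ

Answer: CJ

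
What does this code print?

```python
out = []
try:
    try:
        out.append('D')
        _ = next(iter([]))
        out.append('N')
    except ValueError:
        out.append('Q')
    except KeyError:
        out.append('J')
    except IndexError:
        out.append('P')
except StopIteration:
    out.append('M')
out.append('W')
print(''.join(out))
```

Execution trace: 'D' (try body) → 'M' (outer except StopIteration) → 'W' (after the try/except). Output: DMW

Answer: DMW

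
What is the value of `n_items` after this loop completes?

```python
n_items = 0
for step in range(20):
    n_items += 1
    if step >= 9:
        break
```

Loop breaks when step reaches 9, n_items is 10
`n_items` takes the values: 0 → 1 → 2 → 3 → 4 → 5 → 6 → 7 → 8 → 9 → 10

Answer: 10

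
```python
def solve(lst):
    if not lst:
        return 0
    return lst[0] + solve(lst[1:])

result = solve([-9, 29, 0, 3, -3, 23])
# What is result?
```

(-9) + 29 + 0 + 3 + (-3) + 23 + 0 = 43

Answer: 43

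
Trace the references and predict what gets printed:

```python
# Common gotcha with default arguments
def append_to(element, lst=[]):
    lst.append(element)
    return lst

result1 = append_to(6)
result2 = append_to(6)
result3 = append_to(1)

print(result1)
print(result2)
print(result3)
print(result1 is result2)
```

Key concept: mutable default argument gotcha.
Step by step:
`result1 = append_to(6)` → result1 = [6]
`result2 = append_to(6)` → result1 = [6, 6] (same object as result2); result2 = [6, 6] (same object as result1)
`result3 = append_to(1)` → result1 = [6, 6, 1] (same object as result2, result3); result2 = [6, 6, 1] (same object as result1, result3); result3 = [6, 6, 1] (same object as result1, result2)
`print(result1)` → prints [6, 6, 1]
`print(result2)` → prints [6, 6, 1]
`print(result3)` → prints [6, 6, 1]
`print(result1 is result2)` → prints True

Answer:
[6, 6, 1]
[6, 6, 1]
[6, 6, 1]
True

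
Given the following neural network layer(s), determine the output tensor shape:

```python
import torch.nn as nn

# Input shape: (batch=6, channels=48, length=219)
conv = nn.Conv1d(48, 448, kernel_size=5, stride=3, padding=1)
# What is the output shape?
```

Input: (6, 48, 219) -> Output: (6, 448, 73)

Answer: (6, 448, 73)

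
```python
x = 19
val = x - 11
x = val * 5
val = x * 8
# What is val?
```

Trace:
`x = 19` → x = 19
`val = x - 11` → val = 8
`x = val * 5` → x = 40
`val = x * 8` → val = 320
So val = 320

Answer: 320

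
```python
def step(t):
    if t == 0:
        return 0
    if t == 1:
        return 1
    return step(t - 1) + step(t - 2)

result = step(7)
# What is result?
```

Build up from base cases: step(0)=0, step(1)=1, step(2)=1, step(3)=2, step(4)=3, step(5)=5, step(6)=8, ..., step(7)=13

Answer: 13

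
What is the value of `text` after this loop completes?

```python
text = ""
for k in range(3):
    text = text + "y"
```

Repeat 'y' 3 times
`text` takes the values: "" → "y" → "yy" → "yyy"

Answer: "yyy"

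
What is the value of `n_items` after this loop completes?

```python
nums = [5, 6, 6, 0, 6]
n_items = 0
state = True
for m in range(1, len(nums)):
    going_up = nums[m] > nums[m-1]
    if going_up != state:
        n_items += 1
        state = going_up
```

Count direction changes in [5, 6, 6, 0, 6]
`n_items` takes the values: 0 → 1 → 2

Answer: 2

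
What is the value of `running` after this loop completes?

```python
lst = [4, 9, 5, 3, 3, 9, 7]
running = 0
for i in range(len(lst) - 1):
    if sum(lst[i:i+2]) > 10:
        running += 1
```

Count windows with sum > 10
`running` takes the values: 0 → 1 → 2 → 3 → 4

Answer: 4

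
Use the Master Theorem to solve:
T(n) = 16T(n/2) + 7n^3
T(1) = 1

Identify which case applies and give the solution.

a=16, b=2, f(n)=7n^3. log_2(16) = 4. Since c=3 < 4, Case 1 applies: T(n) = Θ(n^log_b(a)) = O(n^4).

Answer: O(n^4) - Case 1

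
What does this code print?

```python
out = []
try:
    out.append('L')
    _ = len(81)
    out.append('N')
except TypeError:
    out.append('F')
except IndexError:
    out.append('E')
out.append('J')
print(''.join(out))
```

Execution trace: 'L' (try body) → 'F' (except TypeError) → 'J' (after the try/except). Output: LFJ

Answer: LFJ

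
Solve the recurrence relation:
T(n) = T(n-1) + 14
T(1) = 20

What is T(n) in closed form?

Unrolling: T(n) = T(1) + 14·(n-1) = 20 + 14(n-1) = 14n + 6.

Answer: T(n) = 14n + 6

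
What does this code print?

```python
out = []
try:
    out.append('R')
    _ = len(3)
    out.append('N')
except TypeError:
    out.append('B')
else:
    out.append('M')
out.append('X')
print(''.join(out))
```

Execution trace: 'R' (try body) → 'B' (except TypeError) → 'X' (after the try/except). Output: RBX

Answer: RBX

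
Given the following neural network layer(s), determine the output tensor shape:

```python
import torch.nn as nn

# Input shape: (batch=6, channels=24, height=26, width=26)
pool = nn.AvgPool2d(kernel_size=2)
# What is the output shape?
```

Input: (6, 24, 26, 26) -> Output: (6, 24, 13, 13)

Answer: (6, 24, 13, 13)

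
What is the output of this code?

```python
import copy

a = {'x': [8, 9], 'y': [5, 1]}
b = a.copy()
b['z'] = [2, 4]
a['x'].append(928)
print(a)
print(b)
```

Key concept: shallow copy of dict with mutable values.
Step by step:
`a = {'x': [8, 9], 'y': [5, 1]}` → a = {'x': [8, 9], 'y': [5, 1]}
`b = a.copy()` → b = {'x': [8, 9], 'y': [5, 1]}
`b['z'] = [2, 4]` → b = {'x': [8, 9], 'y': [5, 1], 'z': [2, 4]}
`a['x'].append(928)` → a = {'x': [8, 9, 928], 'y': [5, 1]}; b = {'x': [8, 9, 928], 'y': [5, 1], 'z': [2, 4]}
`print(a)` → prints {'x': [8, 9, 928], 'y': [5, 1]}
`print(b)` → prints {'x': [8, 9, 928], 'y': [5, 1], 'z': [2, 4]}

Answer:
{'x': [8, 9, 928], 'y': [5, 1]}
{'x': [8, 9, 928], 'y': [5, 1], 'z': [2, 4]}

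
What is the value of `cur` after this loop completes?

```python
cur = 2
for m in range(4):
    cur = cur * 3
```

Multiply by 3, 4 times: 2 * 3^4 = 162
`cur` takes the values: 2 → 6 → 18 → 54 → 162

Answer: 162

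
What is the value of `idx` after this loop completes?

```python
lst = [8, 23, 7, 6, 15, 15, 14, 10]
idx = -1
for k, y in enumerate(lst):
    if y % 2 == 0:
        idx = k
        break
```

First even number index in [8, 23, 7, 6, 15, 15, 14, 10]
`idx` takes the values: -1 → 0

Answer: 0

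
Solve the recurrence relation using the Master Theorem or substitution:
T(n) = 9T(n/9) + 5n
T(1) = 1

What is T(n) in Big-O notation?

By Master Theorem: a=9, b=9, f(n)=5n. Since log_9(9) = 1 and f(n) = Θ(n^1), Case 2 applies. T(n) = O(n log n).

Answer: O(n log n)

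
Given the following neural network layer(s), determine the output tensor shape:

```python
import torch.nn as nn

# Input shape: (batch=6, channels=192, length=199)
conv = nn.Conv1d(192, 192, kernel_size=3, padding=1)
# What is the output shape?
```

Input: (6, 192, 199) -> Output: (6, 192, 199)

Answer: (6, 192, 199)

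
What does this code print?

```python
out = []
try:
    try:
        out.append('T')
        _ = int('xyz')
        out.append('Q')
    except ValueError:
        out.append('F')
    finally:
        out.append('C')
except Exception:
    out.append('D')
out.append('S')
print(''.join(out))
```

Execution trace: 'T' (inner try body) → 'F' (inner except ValueError) → 'C' (inner finally) → 'S' (after the try/except). Output: TFCS

Answer: TFCS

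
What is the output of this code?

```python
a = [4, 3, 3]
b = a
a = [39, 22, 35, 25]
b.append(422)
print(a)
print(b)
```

Key concept: rebinding vs mutation: a is rebound to a new list, b still points at the original.
Step by step:
`a = [4, 3, 3]` → a = [4, 3, 3]
`b = a` → b = [4, 3, 3] (same object as a)
`a = [39, 22, 35, 25]` → a = [39, 22, 35, 25]
`b.append(422)` → b = [4, 3, 3, 422]
`print(a)` → prints [39, 22, 35, 25]
`print(b)` → prints [4, 3, 3, 422]

Answer:
[39, 22, 35, 25]
[4, 3, 3, 422]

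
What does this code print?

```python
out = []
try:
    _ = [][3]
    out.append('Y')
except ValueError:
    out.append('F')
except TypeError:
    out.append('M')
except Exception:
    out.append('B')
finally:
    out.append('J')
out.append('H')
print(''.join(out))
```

Execution trace: 'B' (except Exception) → 'J' (finally) → 'H' (after the try/except). Output: BJH

Answer: BJH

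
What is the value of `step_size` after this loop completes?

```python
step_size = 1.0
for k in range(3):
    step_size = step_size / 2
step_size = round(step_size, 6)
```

Halving LR 3 times: 1 / 2^3
`step_size` takes the values: 1.0 → 0.5 → 0.25 → 0.125

Answer: 0.125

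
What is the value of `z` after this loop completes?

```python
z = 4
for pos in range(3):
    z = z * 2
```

Multiply by 2, 3 times: 4 * 2^3 = 32
`z` takes the values: 4 → 8 → 16 → 32

Answer: 32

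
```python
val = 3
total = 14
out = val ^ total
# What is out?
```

Trace:
`val = 3` → val = 3
`total = 14` → total = 14
`out = val ^ total` → out = 13
So out = 13

Answer: 13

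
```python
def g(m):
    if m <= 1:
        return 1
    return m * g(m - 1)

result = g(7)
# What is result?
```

g(7) = 7 * 6 * 5 * 4 * 3 * 2 * 1 = 5040

Answer: 5040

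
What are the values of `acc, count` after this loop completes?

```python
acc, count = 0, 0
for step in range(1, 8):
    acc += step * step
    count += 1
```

Sum of squares and count
`acc, count` takes the values: (0, 0) → (1, 0) → (1, 1) → (5, 1) → (5, 2) → (14, 2) → (14, 3) → (30, 3) → (30, 4) → (55, 4) → (55, 5) → (91, 5) → (91, 6) → (140, 6) → (140, 7)

Answer: 140, 7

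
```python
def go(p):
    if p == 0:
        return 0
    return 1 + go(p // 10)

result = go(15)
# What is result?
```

Count of digits of 15: 2

Answer: 2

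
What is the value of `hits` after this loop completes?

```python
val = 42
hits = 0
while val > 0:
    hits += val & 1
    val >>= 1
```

Count set bits in 42 (binary: 0b101010)
`hits` takes the values: 0 → 1 → 2 → 3

Answer: 3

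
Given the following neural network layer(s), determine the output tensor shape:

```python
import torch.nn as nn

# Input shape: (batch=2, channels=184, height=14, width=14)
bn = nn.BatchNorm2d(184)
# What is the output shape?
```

Input: (2, 184, 14, 14) -> Output: (2, 184, 14, 14)

Answer: (2, 184, 14, 14)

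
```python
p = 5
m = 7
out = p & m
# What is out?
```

Trace:
`p = 5` → p = 5
`m = 7` → m = 7
`out = p & m` → out = 5
So out = 5

Answer: 5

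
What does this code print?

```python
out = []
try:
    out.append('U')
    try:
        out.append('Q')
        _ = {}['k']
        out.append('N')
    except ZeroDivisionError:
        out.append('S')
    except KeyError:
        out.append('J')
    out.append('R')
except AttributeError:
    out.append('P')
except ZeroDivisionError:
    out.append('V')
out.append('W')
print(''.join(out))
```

Execution trace: 'U' (try body) → 'Q' (inner try body) → 'J' (inner except KeyError) → 'R' (try body, no exception) → 'W' (after the try/except). Output: UQJRW

Answer: UQJRW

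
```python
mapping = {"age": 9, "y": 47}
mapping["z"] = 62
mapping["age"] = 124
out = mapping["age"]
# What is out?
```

Trace:
`mapping = {"age": 9, "y": 47}` → mapping = {'age': 9, 'y': 47}
`mapping["z"] = 62` → mapping = {'age': 9, 'y': 47, 'z': 62}
`mapping["age"] = 124` → mapping = {'age': 124, 'y': 47, 'z': 62}
`out = mapping["age"]` → out = 124
So out = 124

Answer: 124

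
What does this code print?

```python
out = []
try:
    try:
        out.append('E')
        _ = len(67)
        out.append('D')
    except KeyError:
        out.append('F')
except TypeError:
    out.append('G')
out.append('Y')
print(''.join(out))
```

Execution trace: 'E' (try body) → 'G' (outer except TypeError) → 'Y' (after the try/except). Output: EGY

Answer: EGY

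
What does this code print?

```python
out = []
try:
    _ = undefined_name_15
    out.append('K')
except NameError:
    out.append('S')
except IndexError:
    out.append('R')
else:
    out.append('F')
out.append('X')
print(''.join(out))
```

Execution trace: 'S' (except NameError) → 'X' (after the try/except). Output: SX

Answer: SX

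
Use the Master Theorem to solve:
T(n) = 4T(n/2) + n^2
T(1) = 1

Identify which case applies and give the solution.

a=4, b=2, f(n)=n^2. log_2(4) = 2. Since c=2 = 2, Case 2 applies: T(n) = Θ(n^log_b(a) · log n) = O(n^2 log n).

Answer: O(n^2 log n) - Case 2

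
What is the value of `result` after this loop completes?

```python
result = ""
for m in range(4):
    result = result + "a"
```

Repeat 'a' 4 times
`result` takes the values: "" → "a" → "aa" → "aaa" → "aaaa"

Answer: "aaaa"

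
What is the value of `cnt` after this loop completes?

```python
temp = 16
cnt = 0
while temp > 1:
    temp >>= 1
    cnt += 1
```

Count right shifts until 1
`cnt` takes the values: 0 → 1 → 2 → 3 → 4

Answer: 4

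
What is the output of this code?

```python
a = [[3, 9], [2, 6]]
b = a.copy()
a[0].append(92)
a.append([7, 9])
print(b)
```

Key concept: shallow copy with nested lists.
Step by step:
`a = [[3, 9], [2, 6]]` → a = [[3, 9], [2, 6]]
`b = a.copy()` → b = [[3, 9], [2, 6]]
`a[0].append(92)` → a = [[3, 9, 92], [2, 6]]; b = [[3, 9, 92], [2, 6]]
`a.append([7, 9])` → a = [[3, 9, 92], [2, 6], [7, 9]]
`print(b)` → prints [[3, 9, 92], [2, 6]]

Answer: [[3, 9, 92], [2, 6]]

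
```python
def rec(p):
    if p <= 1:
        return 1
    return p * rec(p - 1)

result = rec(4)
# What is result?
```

rec(4) = 4 * 3 * 2 * 1 = 24

Answer: 24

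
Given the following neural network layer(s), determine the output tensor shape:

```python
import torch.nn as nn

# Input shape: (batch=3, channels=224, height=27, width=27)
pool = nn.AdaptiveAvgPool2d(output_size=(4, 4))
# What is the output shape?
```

Input: (3, 224, 27, 27) -> Output: (3, 224, 4, 4)

Answer: (3, 224, 4, 4)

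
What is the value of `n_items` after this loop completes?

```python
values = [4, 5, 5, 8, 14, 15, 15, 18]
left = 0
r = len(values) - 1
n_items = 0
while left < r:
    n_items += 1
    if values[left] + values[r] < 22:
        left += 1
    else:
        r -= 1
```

Steps to find pair summing to 22
`n_items` takes the values: 0 → 1 → 2 → 3 → 4 → 5 → 6 → 7

Answer: 7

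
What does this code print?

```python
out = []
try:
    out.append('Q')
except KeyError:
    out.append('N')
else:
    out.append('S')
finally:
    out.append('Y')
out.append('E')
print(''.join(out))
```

Execution trace: 'Q' (try body, no exception) → 'S' (else) → 'Y' (finally) → 'E' (after the try/except). Output: QSYE

Answer: QSYE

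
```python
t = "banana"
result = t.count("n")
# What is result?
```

Trace:
`t = "banana"` → t = 'banana'
`result = t.count("n")` → result = 2
So result = 2

Answer: 2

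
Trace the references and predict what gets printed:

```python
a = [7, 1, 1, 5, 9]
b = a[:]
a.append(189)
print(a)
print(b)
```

Key concept: slice [:] creates copy.
Step by step:
`a = [7, 1, 1, 5, 9]` → a = [7, 1, 1, 5, 9]
`b = a[:]` → b = [7, 1, 1, 5, 9]
`a.append(189)` → a = [7, 1, 1, 5, 9, 189]
`print(a)` → prints [7, 1, 1, 5, 9, 189]
`print(b)` → prints [7, 1, 1, 5, 9]

Answer:
[7, 1, 1, 5, 9, 189]
[7, 1, 1, 5, 9]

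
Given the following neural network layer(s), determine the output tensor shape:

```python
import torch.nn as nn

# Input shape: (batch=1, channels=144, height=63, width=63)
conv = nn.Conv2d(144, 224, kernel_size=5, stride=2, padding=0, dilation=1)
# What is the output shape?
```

Input: (1, 144, 63, 63) -> Output: (1, 224, 30, 30)

Answer: (1, 224, 30, 30)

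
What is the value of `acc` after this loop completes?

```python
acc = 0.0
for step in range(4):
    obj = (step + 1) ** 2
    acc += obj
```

Sum of squared losses 1² + 2² + ... + 4²
`acc` takes the values: 0.0 → 1.0 → 5.0 → 14.0 → 30.0

Answer: 30.0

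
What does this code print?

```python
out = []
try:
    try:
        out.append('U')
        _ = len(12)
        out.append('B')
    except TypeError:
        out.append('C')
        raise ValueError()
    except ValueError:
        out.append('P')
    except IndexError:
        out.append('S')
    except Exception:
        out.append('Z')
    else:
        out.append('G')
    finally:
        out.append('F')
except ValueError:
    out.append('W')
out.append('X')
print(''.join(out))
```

Execution trace: 'U' (inner try body) → 'C' (inner except TypeError) → 'F' (inner finally) → 'W' (outer except ValueError) → 'X' (after the try/except). Output: UCFWX

Answer: UCFWX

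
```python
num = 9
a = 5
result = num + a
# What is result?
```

Trace:
`num = 9` → num = 9
`a = 5` → a = 5
`result = num + a` → result = 14
So result = 14

Answer: 14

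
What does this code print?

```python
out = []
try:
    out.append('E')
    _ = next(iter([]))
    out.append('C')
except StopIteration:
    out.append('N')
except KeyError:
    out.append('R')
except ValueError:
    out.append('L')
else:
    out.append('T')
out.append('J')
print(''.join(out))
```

Execution trace: 'E' (try body) → 'N' (except StopIteration) → 'J' (after the try/except). Output: ENJ

Answer: ENJ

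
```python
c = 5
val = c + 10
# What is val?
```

Trace:
`c = 5` → c = 5
`val = c + 10` → val = 15
So val = 15

Answer: 15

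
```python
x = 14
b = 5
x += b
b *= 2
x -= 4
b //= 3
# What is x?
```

Trace:
`x = 14` → x = 14
`b = 5` → b = 5
`x += b` → x = 19
`b *= 2` → b = 10
`x -= 4` → x = 15
`b //= 3` → b = 3
So x = 15

Answer: 15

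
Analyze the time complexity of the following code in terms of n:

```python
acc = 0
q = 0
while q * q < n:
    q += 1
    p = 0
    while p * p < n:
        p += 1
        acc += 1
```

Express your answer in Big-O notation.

Each loop level contributes: √n × √n. Multiplying the contributions gives O(n).

Answer: O(n)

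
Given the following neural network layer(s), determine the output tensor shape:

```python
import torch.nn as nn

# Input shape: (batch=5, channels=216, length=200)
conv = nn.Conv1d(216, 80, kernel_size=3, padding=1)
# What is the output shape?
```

Input: (5, 216, 200) -> Output: (5, 80, 200)

Answer: (5, 80, 200)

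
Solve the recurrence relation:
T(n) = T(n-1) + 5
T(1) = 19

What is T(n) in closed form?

Unrolling: T(n) = T(1) + 5·(n-1) = 19 + 5(n-1) = 5n + 14.

Answer: T(n) = 5n + 14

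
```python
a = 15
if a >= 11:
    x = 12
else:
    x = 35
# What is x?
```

Trace:
`a = 15` → a = 15
`if a >= 11: ...` → a >= 11 is True → x = 12
So x = 12

Answer: 12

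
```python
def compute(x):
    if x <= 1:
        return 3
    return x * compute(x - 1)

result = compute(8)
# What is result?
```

compute(8) = 8 * 7 * 6 * 5 * 4 * 3 * 2 * 3 = 120960

Answer: 120960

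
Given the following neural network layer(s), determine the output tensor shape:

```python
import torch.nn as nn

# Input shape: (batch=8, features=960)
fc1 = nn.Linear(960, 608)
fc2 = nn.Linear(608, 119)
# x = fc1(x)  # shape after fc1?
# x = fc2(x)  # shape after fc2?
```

Input: (8, 960) -> after fc1: (8, 608) -> Output: (8, 119)

Answer: (8, 119)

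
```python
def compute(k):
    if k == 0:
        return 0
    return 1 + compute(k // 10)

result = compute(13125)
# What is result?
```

Count of digits of 13125: 5

Answer: 5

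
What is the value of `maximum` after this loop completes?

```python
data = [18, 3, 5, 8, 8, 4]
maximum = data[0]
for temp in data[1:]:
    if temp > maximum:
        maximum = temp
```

Maximum of [18, 3, 5, 8, 8, 4]
`maximum` takes the values: 18

Answer: 18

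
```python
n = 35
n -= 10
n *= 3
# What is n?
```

Trace:
`n = 35` → n = 35
`n -= 10` → n = 25
`n *= 3` → n = 75
So n = 75

Answer: 75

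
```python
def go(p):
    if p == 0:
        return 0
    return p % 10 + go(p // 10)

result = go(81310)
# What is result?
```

Sum of digits of 81310: 0 + 1 + 3 + 1 + 8 = 13

Answer: 13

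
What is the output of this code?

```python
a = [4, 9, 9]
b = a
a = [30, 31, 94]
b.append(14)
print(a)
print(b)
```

Key concept: rebinding vs mutation: a is rebound to a new list, b still points at the original.
Step by step:
`a = [4, 9, 9]` → a = [4, 9, 9]
`b = a` → b = [4, 9, 9] (same object as a)
`a = [30, 31, 94]` → a = [30, 31, 94]
`b.append(14)` → b = [4, 9, 9, 14]
`print(a)` → prints [30, 31, 94]
`print(b)` → prints [4, 9, 9, 14]

Answer:
[30, 31, 94]
[4, 9, 9, 14]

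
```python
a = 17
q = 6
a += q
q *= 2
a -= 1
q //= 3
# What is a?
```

Trace:
`a = 17` → a = 17
`q = 6` → q = 6
`a += q` → a = 23
`q *= 2` → q = 12
`a -= 1` → a = 22
`q //= 3` → q = 4
So a = 22

Answer: 22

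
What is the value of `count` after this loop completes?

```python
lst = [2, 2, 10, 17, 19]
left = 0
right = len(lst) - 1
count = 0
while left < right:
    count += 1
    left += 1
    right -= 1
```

Iterations until pointers meet (list length 5)
`count` takes the values: 0 → 1 → 2

Answer: 2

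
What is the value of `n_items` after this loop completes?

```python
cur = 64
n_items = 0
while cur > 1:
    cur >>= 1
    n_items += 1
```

Count right shifts until 1
`n_items` takes the values: 0 → 1 → 2 → 3 → 4 → 5 → 6

Answer: 6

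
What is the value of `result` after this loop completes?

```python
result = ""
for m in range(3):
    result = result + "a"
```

Repeat 'a' 3 times
`result` takes the values: "" → "a" → "aa" → "aaa"

Answer: "aaa"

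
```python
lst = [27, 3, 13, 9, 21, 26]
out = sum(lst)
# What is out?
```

Trace:
`lst = [27, 3, 13, 9, 21, 26]` → lst = [27, 3, 13, 9, 21, 26]
`out = sum(lst)` → out = 99
So out = 99

Answer: 99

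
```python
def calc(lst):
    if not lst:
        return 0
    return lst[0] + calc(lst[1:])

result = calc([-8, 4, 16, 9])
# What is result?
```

(-8) + 4 + 16 + 9 + 0 = 21

Answer: 21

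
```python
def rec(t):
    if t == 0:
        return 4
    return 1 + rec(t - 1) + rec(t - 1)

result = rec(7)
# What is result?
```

rec(t) = 1 + 2·rec(t-1), rec(0)=4. Closed form: (4+1)·2^7 - 1 = 639.

Answer: 639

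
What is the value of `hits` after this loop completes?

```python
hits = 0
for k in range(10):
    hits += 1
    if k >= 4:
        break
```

Loop breaks when k reaches 4, hits is 5
`hits` takes the values: 0 → 1 → 2 → 3 → 4 → 5

Answer: 5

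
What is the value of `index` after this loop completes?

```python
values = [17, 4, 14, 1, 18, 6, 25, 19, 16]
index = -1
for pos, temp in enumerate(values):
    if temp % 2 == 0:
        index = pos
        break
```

First even number index in [17, 4, 14, 1, 18, 6, 25, 19, 16]
`index` takes the values: -1 → 1

Answer: 1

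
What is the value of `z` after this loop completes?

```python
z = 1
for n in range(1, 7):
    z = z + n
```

Start at 1, add 1 through 6
`z` takes the values: 1 → 2 → 4 → 7 → 11 → 16 → 22

Answer: 22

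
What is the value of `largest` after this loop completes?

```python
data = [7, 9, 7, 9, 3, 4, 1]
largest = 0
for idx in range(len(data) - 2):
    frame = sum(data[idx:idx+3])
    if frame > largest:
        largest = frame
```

Max sum of 3-element window in [7, 9, 7, 9, 3, 4, 1]
`largest` takes the values: 0 → 23 → 25

Answer: 25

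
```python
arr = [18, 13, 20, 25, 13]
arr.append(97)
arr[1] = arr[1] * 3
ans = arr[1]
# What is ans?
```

Trace:
`arr = [18, 13, 20, 25, 13]` → arr = [18, 13, 20, 25, 13]
`arr.append(97)` → arr = [18, 13, 20, 25, 13, 97]
`arr[1] = arr[1] * 3` → arr = [18, 39, 20, 25, 13, 97]
`ans = arr[1]` → ans = 39
So ans = 39

Answer: 39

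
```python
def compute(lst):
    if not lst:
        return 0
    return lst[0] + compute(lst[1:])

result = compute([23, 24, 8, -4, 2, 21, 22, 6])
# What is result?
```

23 + 24 + 8 + (-4) + 2 + 21 + 22 + 6 + 0 = 102

Answer: 102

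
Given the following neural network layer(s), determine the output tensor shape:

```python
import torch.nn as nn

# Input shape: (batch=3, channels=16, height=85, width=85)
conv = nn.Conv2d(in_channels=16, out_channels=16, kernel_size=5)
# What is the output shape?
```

Input: (3, 16, 85, 85) -> Output: (3, 16, 81, 81)

Answer: (3, 16, 81, 81)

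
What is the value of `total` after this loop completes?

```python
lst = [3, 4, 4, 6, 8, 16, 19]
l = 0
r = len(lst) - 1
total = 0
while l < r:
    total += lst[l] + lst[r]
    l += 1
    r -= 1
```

Sum of pairs from ends
`total` takes the values: 0 → 22 → 42 → 54

Answer: 54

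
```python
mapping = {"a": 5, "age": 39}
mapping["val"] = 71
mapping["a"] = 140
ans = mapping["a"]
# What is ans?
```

Trace:
`mapping = {"a": 5, "age": 39}` → mapping = {'a': 5, 'age': 39}
`mapping["val"] = 71` → mapping = {'a': 5, 'age': 39, 'val': 71}
`mapping["a"] = 140` → mapping = {'a': 140, 'age': 39, 'val': 71}
`ans = mapping["a"]` → ans = 140
So ans = 140

Answer: 140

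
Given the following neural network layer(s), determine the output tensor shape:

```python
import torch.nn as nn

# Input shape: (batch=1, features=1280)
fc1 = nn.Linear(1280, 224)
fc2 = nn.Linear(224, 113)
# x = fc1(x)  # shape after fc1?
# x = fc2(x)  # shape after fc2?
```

Input: (1, 1280) -> after fc1: (1, 224) -> Output: (1, 113)

Answer: (1, 113)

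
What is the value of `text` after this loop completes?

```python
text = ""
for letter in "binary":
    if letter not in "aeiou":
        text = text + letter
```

Remove vowels from 'binary'
`text` takes the values: "" → "b" → "bn" → "bnr" → "bnry"

Answer: "bnry"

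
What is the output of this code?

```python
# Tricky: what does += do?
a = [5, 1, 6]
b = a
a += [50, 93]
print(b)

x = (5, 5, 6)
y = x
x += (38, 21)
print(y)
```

Key concept: += behavior differs for mutable vs immutable.
Step by step:
`a = [5, 1, 6]` → a = [5, 1, 6]
`b = a` → b = [5, 1, 6] (same object as a)
`a += [50, 93]` → a = [5, 1, 6, 50, 93] (same object as b); b = [5, 1, 6, 50, 93] (same object as a)
`print(b)` → prints [5, 1, 6, 50, 93]
`x = (5, 5, 6)` → x = (5, 5, 6)
`y = x` → y = (5, 5, 6)
`x += (38, 21)` → x = (5, 5, 6, 38, 21)
`print(y)` → prints (5, 5, 6)

Answer:
[5, 1, 6, 50, 93]
(5, 5, 6)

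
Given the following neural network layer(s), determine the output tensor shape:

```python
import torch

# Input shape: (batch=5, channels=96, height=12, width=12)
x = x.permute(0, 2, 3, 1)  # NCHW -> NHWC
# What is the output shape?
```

Input: (5, 96, 12, 12) -> Output: (5, 12, 12, 96)

Answer: (5, 12, 12, 96)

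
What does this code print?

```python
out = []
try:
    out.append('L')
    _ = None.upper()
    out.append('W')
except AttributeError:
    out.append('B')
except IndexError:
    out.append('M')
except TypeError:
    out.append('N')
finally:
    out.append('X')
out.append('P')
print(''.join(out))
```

Execution trace: 'L' (try body) → 'B' (except AttributeError) → 'X' (finally) → 'P' (after the try/except). Output: LBXP

Answer: LBXP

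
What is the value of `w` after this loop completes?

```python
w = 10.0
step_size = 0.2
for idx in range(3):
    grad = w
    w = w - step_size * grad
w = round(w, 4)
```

Gradient descent: w = 10.0 * (1 - 0.2)^3
`w` takes the values: 10.0 → 8.0 → 6.4 → 5.12

Answer: 5.12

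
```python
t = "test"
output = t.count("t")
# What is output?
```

Trace:
`t = "test"` → t = 'test'
`output = t.count("t")` → output = 2
So output = 2

Answer: 2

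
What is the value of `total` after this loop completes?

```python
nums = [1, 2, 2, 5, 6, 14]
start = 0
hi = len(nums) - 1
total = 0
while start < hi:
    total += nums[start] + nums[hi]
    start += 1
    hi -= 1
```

Sum of pairs from ends
`total` takes the values: 0 → 15 → 23 → 30

Answer: 30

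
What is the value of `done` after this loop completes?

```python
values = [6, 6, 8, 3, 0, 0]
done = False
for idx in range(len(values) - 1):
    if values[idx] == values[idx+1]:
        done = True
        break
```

Check consecutive duplicates in [6, 6, 8, 3, 0, 0]
`done` takes the values: False → True

Answer: True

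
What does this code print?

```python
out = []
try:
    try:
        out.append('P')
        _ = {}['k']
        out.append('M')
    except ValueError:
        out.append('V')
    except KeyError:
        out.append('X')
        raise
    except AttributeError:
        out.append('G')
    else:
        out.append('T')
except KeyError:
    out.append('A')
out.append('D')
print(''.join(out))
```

Execution trace: 'P' (inner try body) → 'X' (inner except KeyError) → 'A' (outer except KeyError) → 'D' (after the try/except). Output: PXAD

Answer: PXAD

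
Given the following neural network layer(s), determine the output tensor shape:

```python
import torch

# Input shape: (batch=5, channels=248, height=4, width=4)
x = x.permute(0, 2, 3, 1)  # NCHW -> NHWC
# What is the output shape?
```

Input: (5, 248, 4, 4) -> Output: (5, 4, 4, 248)

Answer: (5, 4, 4, 248)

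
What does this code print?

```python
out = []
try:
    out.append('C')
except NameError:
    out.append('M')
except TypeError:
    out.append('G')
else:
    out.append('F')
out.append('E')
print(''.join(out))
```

Execution trace: 'C' (try body, no exception) → 'F' (else) → 'E' (after the try/except). Output: CFE

Answer: CFE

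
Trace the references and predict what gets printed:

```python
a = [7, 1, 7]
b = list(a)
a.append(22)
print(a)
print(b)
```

Key concept: list() constructor creates copy.
Step by step:
`a = [7, 1, 7]` → a = [7, 1, 7]
`b = list(a)` → b = [7, 1, 7]
`a.append(22)` → a = [7, 1, 7, 22]
`print(a)` → prints [7, 1, 7, 22]
`print(b)` → prints [7, 1, 7]

Answer:
[7, 1, 7, 22]
[7, 1, 7]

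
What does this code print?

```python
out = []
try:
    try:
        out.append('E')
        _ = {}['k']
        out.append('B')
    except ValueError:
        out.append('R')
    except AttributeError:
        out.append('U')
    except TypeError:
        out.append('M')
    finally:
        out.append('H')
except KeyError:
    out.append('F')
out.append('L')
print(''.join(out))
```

Execution trace: 'E' (try body) → 'H' (finally) → 'F' (outer except KeyError) → 'L' (after the try/except). Output: EHFL

Answer: EHFL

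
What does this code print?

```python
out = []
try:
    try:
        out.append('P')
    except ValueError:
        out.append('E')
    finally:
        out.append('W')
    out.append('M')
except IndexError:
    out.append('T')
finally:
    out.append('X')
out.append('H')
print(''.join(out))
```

Execution trace: 'P' (inner try body, no exception) → 'W' (inner finally) → 'M' (try body, no exception) → 'X' (finally) → 'H' (after the try/except). Output: PWMXH

Answer: PWMXH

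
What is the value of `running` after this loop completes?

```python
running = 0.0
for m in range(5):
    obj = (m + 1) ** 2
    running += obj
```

Sum of squared losses 1² + 2² + ... + 5²
`running` takes the values: 0.0 → 1.0 → 5.0 → 14.0 → 30.0 → 55.0

Answer: 55.0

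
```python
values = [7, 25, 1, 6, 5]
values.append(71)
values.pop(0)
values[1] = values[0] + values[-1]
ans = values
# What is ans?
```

Trace:
`values = [7, 25, 1, 6, 5]` → values = [7, 25, 1, 6, 5]
`values.append(71)` → values = [7, 25, 1, 6, 5, 71]
`values.pop(0)` → values = [25, 1, 6, 5, 71]
`values[1] = values[0] + values[-1]` → values = [25, 96, 6, 5, 71]
`ans = values` → ans = [25, 96, 6, 5, 71]
So ans = [25, 96, 6, 5, 71]

Answer: [25, 96, 6, 5, 71]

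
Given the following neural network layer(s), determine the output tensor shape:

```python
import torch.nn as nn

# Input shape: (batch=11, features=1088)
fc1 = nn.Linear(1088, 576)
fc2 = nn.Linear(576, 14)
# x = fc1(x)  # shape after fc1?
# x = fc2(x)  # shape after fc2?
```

Input: (11, 1088) -> after fc1: (11, 576) -> Output: (11, 14)

Answer: (11, 14)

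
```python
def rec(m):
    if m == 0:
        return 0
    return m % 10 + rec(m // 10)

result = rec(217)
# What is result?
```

Sum of digits of 217: 7 + 1 + 2 = 10

Answer: 10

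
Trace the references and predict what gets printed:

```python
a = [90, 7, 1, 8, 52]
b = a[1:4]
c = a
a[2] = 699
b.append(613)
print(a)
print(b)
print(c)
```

Key concept: slice vs alias.
Step by step:
`a = [90, 7, 1, 8, 52]` → a = [90, 7, 1, 8, 52]
`b = a[1:4]` → b = [7, 1, 8]
`c = a` → c = [90, 7, 1, 8, 52] (same object as a)
`a[2] = 699` → a = [90, 7, 699, 8, 52] (same object as c); c = [90, 7, 699, 8, 52] (same object as a)
`b.append(613)` → b = [7, 1, 8, 613]
`print(a)` → prints [90, 7, 699, 8, 52]
`print(b)` → prints [7, 1, 8, 613]
`print(c)` → prints [90, 7, 699, 8, 52]

Answer:
[90, 7, 699, 8, 52]
[7, 1, 8, 613]
[90, 7, 699, 8, 52]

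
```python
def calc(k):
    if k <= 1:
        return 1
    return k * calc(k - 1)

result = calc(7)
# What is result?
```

calc(7) = 7 * 6 * 5 * 4 * 3 * 2 * 1 = 5040

Answer: 5040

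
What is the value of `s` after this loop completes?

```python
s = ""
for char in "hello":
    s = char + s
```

Reverse 'hello'
`s` takes the values: "" → "h" → "eh" → "leh" → "lleh" → "olleh"

Answer: "olleh"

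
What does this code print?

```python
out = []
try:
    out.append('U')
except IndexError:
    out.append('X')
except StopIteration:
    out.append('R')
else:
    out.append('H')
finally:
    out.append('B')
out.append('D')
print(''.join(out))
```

Execution trace: 'U' (try body, no exception) → 'H' (else) → 'B' (finally) → 'D' (after the try/except). Output: UHBD

Answer: UHBD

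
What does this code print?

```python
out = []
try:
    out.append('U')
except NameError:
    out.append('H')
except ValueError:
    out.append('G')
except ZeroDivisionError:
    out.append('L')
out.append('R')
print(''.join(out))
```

Execution trace: 'U' (try body, no exception) → 'R' (after the try/except). Output: UR

Answer: UR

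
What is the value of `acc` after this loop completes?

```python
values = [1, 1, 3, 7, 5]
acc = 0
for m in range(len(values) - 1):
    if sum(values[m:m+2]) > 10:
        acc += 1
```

Count windows with sum > 10
`acc` takes the values: 0 → 1

Answer: 1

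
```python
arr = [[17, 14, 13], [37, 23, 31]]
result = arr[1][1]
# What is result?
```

Trace:
`arr = [[17, 14, 13], [37, 23, 31]]` → arr = [[17, 14, 13], [37, 23, 31]]
`result = arr[1][1]` → result = 23
So result = 23

Answer: 23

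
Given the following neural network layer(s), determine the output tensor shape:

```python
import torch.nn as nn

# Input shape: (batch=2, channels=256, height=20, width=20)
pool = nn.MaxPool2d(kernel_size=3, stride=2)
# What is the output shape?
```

Input: (2, 256, 20, 20) -> Output: (2, 256, 9, 9)

Answer: (2, 256, 9, 9)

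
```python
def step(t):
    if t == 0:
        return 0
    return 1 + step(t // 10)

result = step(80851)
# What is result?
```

Count of digits of 80851: 5

Answer: 5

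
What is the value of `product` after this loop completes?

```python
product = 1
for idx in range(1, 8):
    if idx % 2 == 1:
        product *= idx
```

Product of odd numbers 1 to 7
`product` takes the values: 1 → 3 → 15 → 105

Answer: 105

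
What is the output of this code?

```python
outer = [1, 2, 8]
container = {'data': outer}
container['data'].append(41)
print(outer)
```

Key concept: dict holds reference to list.
Step by step:
`outer = [1, 2, 8]` → outer = [1, 2, 8]
`container = {'data': outer}` → container = {'data': [1, 2, 8]}
`container['data'].append(41)` → outer = [1, 2, 8, 41]; container = {'data': [1, 2, 8, 41]}
`print(outer)` → prints [1, 2, 8, 41]

Answer: [1, 2, 8, 41]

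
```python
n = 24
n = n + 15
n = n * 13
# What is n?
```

Trace:
`n = 24` → n = 24
`n = n + 15` → n = 39
`n = n * 13` → n = 507
So n = 507

Answer: 507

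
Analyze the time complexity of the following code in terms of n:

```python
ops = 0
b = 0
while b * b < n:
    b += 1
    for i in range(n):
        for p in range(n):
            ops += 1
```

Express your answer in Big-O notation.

Each loop level contributes: √n × n × n. Multiplying the contributions gives O(n^2√n).

Answer: O(n^2√n)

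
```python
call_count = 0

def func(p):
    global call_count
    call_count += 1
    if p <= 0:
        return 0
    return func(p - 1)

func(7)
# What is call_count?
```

Linear recursion stepping by 1: 8 calls from p=7 down to ≤0.

Answer: 8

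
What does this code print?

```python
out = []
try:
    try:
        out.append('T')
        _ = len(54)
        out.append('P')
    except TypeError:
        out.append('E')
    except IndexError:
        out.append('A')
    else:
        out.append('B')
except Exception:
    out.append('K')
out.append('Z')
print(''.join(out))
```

Execution trace: 'T' (inner try body) → 'E' (inner except TypeError) → 'Z' (after the try/except). Output: TEZ

Answer: TEZ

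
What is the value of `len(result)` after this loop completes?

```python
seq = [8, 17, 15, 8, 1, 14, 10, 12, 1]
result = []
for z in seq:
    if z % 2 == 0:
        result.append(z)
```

Count even numbers in [8, 17, 15, 8, 1, 14, 10, 12, 1]
`result` takes the values: [] → [8] → [8, 8] → [8, 8, 14] → [8, 8, 14, 10] → [8, 8, 14, 10, 12]
So `len(result)` = 5

Answer: 5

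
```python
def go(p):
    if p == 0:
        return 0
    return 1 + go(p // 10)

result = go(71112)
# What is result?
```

Count of digits of 71112: 5

Answer: 5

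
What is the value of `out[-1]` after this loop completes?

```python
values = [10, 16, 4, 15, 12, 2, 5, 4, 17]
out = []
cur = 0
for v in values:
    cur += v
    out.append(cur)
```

Cumulative sum ends at 85
`out` takes the values: [] → [10] → [10, 26] → [10, 26, 30] → [10, 26, 30, 45] → [10, 26, 30, 45, 57] → [10, 26, 30, 45, 57, 59] → [10, 26, 30, 45, 57, 59, 64] → [10, 26, 30, 45, 57, 59, 64, 68] → [10, 26, 30, 45, 57, 59, 64, 68, 85]
So `out[-1]` = 85

Answer: 85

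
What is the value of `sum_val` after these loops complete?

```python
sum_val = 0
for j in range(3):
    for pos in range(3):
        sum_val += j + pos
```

Sum of all j+pos for j,pos in 3x3
`sum_val` takes the values: 0 → 1 → 3 → 4 → 6 → 9 → 11 → 14 → 18

Answer: 18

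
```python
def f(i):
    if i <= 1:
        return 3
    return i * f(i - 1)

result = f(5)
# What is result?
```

f(5) = 5 * 4 * 3 * 2 * 3 = 360

Answer: 360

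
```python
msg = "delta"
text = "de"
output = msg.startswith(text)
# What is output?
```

Trace:
`msg = "delta"` → msg = 'delta'
`text = "de"` → text = 'de'
`output = msg.startswith(text)` → output = True
So output = True

Answer: True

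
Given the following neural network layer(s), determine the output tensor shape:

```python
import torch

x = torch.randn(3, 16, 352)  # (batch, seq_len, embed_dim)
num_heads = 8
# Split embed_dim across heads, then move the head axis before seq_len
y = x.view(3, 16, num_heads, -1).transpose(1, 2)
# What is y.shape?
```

Input: (3, 16, 352) -> head_dim = 352 // 8 = 44; after view: (3, 16, 8, 44) -> after transpose(1, 2): (3, 8, 16, 44) -> Output: (3, 8, 16, 44)

Answer: (3, 8, 16, 44)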